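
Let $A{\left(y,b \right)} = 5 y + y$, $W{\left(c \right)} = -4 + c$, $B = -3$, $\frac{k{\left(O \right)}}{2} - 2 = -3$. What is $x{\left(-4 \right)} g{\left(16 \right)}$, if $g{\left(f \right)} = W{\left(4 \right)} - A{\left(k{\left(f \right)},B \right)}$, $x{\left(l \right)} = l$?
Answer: $-48$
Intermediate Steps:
$k{\left(O \right)} = -2$ ($k{\left(O \right)} = 4 + 2 \left(-3\right) = 4 - 6 = -2$)
$A{\left(y,b \right)} = 6 y$
$g{\left(f \right)} = 12$ ($g{\left(f \right)} = \left(-4 + 4\right) - 6 \left(-2\right) = 0 - -12 = 0 + 12 = 12$)
$x{\left(-4 \right)} g{\left(16 \right)} = \left(-4\right) 12 = -48$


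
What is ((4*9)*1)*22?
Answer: 792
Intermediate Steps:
((4*9)*1)*22 = (36*1)*22 = 36*22 = 792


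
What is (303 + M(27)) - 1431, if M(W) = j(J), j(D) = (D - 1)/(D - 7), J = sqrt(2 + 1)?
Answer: -25942/23 - 3*sqrt(3)/23 ≈ -1128.1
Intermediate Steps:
J = sqrt(3) ≈ 1.7320
j(D) = (-1 + D)/(-7 + D)
M(W) = (-1 + sqrt(3))/(-7 + sqrt(3))
(303 + M(27)) - 1431 = (303 + (2/23 - 3*sqrt(3)/23)) - 1431 = (6971/23 - 3*sqrt(3)/23) - 1431 = -25942/23 - 3*sqrt(3)/23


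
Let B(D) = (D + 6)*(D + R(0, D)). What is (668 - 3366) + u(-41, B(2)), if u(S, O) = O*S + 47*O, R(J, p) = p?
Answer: -2506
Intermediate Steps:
B(D) = 2*D*(6 + D) (B(D) = (D + 6)*(D + D) = (6 + D)*(2*D) = 2*D*(6 + D))
u(S, O) = 47*O + O*S
(668 - 3366) + u(-41, B(2)) = (668 - 3366) + (2*2*(6 + 2))*(47 - 41) = -2698 + (2*2*8)*6 = -2698 + 32*6 = -2698 + 192 = -2506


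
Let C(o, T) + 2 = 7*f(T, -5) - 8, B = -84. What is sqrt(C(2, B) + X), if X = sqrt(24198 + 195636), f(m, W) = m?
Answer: sqrt(-598 + 9*sqrt(2714)) ≈ 11.364*I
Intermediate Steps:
C(o, T) = -10 + 7*T (C(o, T) = -2 + (7*T - 8) = -2 + (-8 + 7*T) = -10 + 7*T)
X = 9*sqrt(2714) (X = sqrt(219834) = 9*sqrt(2714) ≈ 468.86)
sqrt(C(2, B) + X) = sqrt((-10 + 7*(-84)) + 9*sqrt(2714)) = sqrt((-10 - 588) + 9*sqrt(2714)) = sqrt(-598 + 9*sqrt(2714))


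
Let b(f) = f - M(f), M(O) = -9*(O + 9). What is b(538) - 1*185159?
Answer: -179698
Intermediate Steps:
M(O) = -81 - 9*O (M(O) = -9*(9 + O) = -81 - 9*O)
b(f) = 81 + 10*f (b(f) = f - (-81 - 9*f) = f + (81 + 9*f) = 81 + 10*f)
b(538) - 1*185159 = (81 + 10*538) - 1*185159 = (81 + 5380) - 185159 = 5461 - 185159 = -179698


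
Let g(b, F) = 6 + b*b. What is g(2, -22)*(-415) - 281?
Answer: -4431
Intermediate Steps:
g(b, F) = 6 + b²
g(2, -22)*(-415) - 281 = (6 + 2²)*(-415) - 281 = (6 + 4)*(-415) - 281 = 10*(-415) - 281 = -4150 - 281 = -4431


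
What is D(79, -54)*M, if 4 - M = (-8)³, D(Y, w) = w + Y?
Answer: 12900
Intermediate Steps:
D(Y, w) = Y + w
M = 516 (M = 4 - 1*(-8)³ = 4 - 1*(-512) = 4 + 512 = 516)
D(79, -54)*M = (79 - 54)*516 = 25*516 = 12900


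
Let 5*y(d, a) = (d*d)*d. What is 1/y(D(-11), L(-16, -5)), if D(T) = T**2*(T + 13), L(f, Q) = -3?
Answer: 5/14172488 ≈ 3.5280e-7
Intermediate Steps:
D(T) = T**2*(13 + T)
y(d, a) = d**3/5 (y(d, a) = ((d*d)*d)/5 = (d**2*d)/5 = d**3/5)
1/y(D(-11), L(-16, -5)) = 1/(((-11)**2*(13 - 11))**3/5) = 1/((121*2)**3/5) = 1/((1/5)*242**3) = 1/((1/5)*14172488) = 1/(14172488/5) = 5/14172488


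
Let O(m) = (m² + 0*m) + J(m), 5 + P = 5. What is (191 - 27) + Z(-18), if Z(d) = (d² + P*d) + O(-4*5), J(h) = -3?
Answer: 885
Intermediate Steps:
P = 0 (P = -5 + 5 = 0)
O(m) = -3 + m² (O(m) = (m² + 0*m) - 3 = (m² + 0) - 3 = m² - 3 = -3 + m²)
Z(d) = 397 + d² (Z(d) = (d² + 0*d) + (-3 + (-4*5)²) = (d² + 0) + (-3 + (-20)²) = d² + (-3 + 400) = d² + 397 = 397 + d²)
(191 - 27) + Z(-18) = (191 - 27) + (397 + (-18)²) = 164 + (397 + 324) = 164 + 721 = 885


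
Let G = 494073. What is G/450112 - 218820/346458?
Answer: 1730524657/3712973888 ≈ 0.46607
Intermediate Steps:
G/450112 - 218820/346458 = 494073/450112 - 218820/346458 = 494073*(1/450112) - 218820*1/346458 = 494073/450112 - 5210/8249 = 1730524657/3712973888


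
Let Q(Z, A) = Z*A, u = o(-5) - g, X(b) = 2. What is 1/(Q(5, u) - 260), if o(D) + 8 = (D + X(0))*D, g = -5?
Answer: -1/200 ≈ -0.0050000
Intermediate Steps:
o(D) = -8 + D*(2 + D) (o(D) = -8 + (D + 2)*D = -8 + (2 + D)*D = -8 + D*(2 + D))
u = 12 (u = (-8 + (-5)² + 2*(-5)) - 1*(-5) = (-8 + 25 - 10) + 5 = 7 + 5 = 12)
Q(Z, A) = A*Z
1/(Q(5, u) - 260) = 1/(12*5 - 260) = 1/(60 - 260) = 1/(-200) = -1/200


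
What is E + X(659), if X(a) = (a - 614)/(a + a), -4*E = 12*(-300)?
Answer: 1186245/1318 ≈ 900.03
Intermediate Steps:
E = 900 (E = -3*(-300) = -¼*(-3600) = 900)
X(a) = (-614 + a)/(2*a) (X(a) = (-614 + a)/((2*a)) = (-614 + a)*(1/(2*a)) = (-614 + a)/(2*a))
E + X(659) = 900 + (½)*(-614 + 659)/659 = 900 + (½)*(1/659)*45 = 900 + 45/1318 = 1186245/1318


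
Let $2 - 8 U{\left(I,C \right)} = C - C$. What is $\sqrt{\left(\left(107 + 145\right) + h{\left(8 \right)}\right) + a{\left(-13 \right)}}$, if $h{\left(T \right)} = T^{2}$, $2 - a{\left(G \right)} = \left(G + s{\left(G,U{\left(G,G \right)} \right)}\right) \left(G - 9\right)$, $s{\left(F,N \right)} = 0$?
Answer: $4 \sqrt{2} \approx 5.6569$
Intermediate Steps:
$U{\left(I,C \right)} = \frac{1}{4}$ ($U{\left(I,C \right)} = \frac{1}{4} - \frac{C - C}{8} = \frac{1}{4} - 0 = \frac{1}{4} + 0 = \frac{1}{4}$)
$a{\left(G \right)} = 2 - G \left(-9 + G\right)$ ($a{\left(G \right)} = 2 - \left(G + 0\right) \left(G - 9\right) = 2 - G \left(-9 + G\right)$)
$\sqrt{\left(\left(107 + 145\right) + h{\left(8 \right)}\right) + a{\left(-13 \right)}} = \sqrt{\left(\left(107 + 145\right) + 8^{2}\right) + \left(2 - \left(-13\right)^{2} + 9 \left(-13\right)\right)} = \sqrt{\left(252 + 64\right) - 284} = \sqrt{316 - 284} = \sqrt{32} = 4 \sqrt{2}$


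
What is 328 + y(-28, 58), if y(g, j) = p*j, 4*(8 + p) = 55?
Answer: 1323/2 ≈ 661.50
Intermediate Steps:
p = 23/4 (p = -8 + (1/4)*55 = -8 + 55/4 = 23/4 ≈ 5.7500)
y(g, j) = 23*j/4
328 + y(-28, 58) = 328 + (23/4)*58 = 328 + 667/2 = 1323/2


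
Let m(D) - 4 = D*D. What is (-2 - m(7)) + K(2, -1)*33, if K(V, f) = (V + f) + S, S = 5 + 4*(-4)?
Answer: -385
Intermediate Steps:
m(D) = 4 + D² (m(D) = 4 + D*D = 4 + D²)
S = -11 (S = 5 - 16 = -11)
K(V, f) = -11 + V + f (K(V, f) = (V + f) - 11 = -11 + V + f)
(-2 - m(7)) + K(2, -1)*33 = (-2 - (4 + 7²)) + (-11 + 2 - 1)*33 = (-2 - (4 + 49)) - 10*33 = (-2 - 1*53) - 330 = (-2 - 53) - 330 = -55 - 330 = -385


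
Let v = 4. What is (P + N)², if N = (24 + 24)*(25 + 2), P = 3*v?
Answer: 1710864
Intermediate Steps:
P = 12 (P = 3*4 = 12)
N = 1296 (N = 48*27 = 1296)
(P + N)² = (12 + 1296)² = 1308² = 1710864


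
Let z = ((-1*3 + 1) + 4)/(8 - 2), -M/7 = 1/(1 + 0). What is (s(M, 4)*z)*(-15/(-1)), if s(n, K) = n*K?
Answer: -140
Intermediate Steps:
M = -7 (M = -7/(1 + 0) = -7/1 = -7*1 = -7)
s(n, K) = K*n
z = 1/3 (z = ((-3 + 1) + 4)/6 = (-2 + 4)*(1/6) = 2*(1/6) = 1/3 ≈ 0.33333)
(s(M, 4)*z)*(-15/(-1)) = ((4*(-7))*(1/3))*(-15/(-1)) = (-28*1/3)*(-15*(-1)) = -28/3*15 = -140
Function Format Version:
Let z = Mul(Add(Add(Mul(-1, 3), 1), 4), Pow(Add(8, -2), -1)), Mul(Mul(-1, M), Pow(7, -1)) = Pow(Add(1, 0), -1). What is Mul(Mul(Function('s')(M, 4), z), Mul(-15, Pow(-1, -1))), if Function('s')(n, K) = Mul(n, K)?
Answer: -140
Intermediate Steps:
M = -7 (M = Mul(-7, Pow(Add(1, 0), -1)) = Mul(-7, Pow(1, -1)) = Mul(-7, 1) = -7)
Function('s')(n, K) = Mul(K, n)
z = Rational(1, 3) (z = Mul(Add(Add(-3, 1), 4), Pow(6, -1)) = Mul(Add(-2, 4), Rational(1, 6)) = Mul(2, Rational(1, 6)) = Rational(1, 3) ≈ 0.33333)
Mul(Mul(Function('s')(M, 4), z), Mul(-15, Pow(-1, -1))) = Mul(Mul(Mul(4, -7), Rational(1, 3)), Mul(-15, Pow(-1, -1))) = Mul(Mul(-28, Rational(1, 3)), Mul(-15, -1)) = Mul(Rational(-28, 3), 15) = -140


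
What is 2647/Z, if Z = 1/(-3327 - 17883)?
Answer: -56142870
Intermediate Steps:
Z = -1/21210 (Z = 1/(-21210) = -1/21210 ≈ -4.7148e-5)
2647/Z = 2647/(-1/21210) = 2647*(-21210) = -56142870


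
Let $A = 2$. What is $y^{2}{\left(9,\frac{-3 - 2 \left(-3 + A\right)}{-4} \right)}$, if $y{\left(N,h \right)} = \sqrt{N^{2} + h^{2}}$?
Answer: $\frac{1297}{16} \approx 81.063$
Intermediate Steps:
$y^{2}{\left(9,\frac{-3 - 2 \left(-3 + A\right)}{-4} \right)} = \left(\sqrt{9^{2} + \left(\frac{-3 - 2 \left(-3 + 2\right)}{-4}\right)^{2}}\right)^{2} = \left(\sqrt{81 + \left(\left(-3 - -2\right) \left(- \frac{1}{4}\right)\right)^{2}}\right)^{2} = \left(\sqrt{81 + \left(\left(-3 + 2\right) \left(- \frac{1}{4}\right)\right)^{2}}\right)^{2} = \left(\sqrt{81 + \left(\left(-1\right) \left(- \frac{1}{4}\right)\right)^{2}}\right)^{2} = \left(\sqrt{81 + \left(\frac{1}{4}\right)^{2}}\right)^{2} = \left(\sqrt{81 + \frac{1}{16}}\right)^{2} = \left(\sqrt{\frac{1297}{16}}\right)^{2} = \left(\frac{\sqrt{1297}}{4}\right)^{2} = \frac{1297}{16}$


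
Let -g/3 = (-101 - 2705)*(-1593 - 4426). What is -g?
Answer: 50667942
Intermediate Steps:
g = -50667942 (g = -3*(-101 - 2705)*(-1593 - 4426) = -(-8418)*(-6019) = -3*16889314 = -50667942)
-g = -1*(-50667942) = 50667942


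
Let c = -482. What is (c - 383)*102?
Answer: -88230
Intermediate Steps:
(c - 383)*102 = (-482 - 383)*102 = -865*102 = -88230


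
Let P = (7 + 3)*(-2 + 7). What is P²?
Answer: 2500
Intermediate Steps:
P = 50 (P = 10*5 = 50)
P² = 50² = 2500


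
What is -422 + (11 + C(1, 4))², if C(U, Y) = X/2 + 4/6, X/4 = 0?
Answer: -2573/9 ≈ -285.89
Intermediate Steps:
X = 0 (X = 4*0 = 0)
C(U, Y) = ⅔ (C(U, Y) = 0/2 + 4/6 = 0*(½) + 4*(⅙) = 0 + ⅔ = ⅔)
-422 + (11 + C(1, 4))² = -422 + (11 + ⅔)² = -422 + (35/3)² = -422 + 1225/9 = -2573/9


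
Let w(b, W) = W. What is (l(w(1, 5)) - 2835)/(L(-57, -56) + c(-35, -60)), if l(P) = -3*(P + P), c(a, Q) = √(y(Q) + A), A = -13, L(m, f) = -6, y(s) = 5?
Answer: 8595/22 + 2865*I*√2/22 ≈ 390.68 + 184.17*I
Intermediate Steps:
c(a, Q) = 2*I*√2 (c(a, Q) = √(5 - 13) = √(-8) = 2*I*√2)
l(P) = -6*P
(l(w(1, 5)) - 2835)/(L(-57, -56) + c(-35, -60)) = (-6*5 - 2835)/(-6 + 2*I*√2) = (-30 - 2835)/(-6 + 2*I*√2) = -2865/(-6 + 2*I*√2)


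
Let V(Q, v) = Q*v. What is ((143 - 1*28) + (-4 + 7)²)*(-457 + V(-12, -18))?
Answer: -29884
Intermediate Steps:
((143 - 1*28) + (-4 + 7)²)*(-457 + V(-12, -18)) = ((143 - 1*28) + (-4 + 7)²)*(-457 - 12*(-18)) = ((143 - 28) + 3²)*(-457 + 216) = (115 + 9)*(-241) = 124*(-241) = -29884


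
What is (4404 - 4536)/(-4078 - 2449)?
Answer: 132/6527 ≈ 0.020224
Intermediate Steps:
(4404 - 4536)/(-4078 - 2449) = -132/(-6527) = -132*(-1/6527) = 132/6527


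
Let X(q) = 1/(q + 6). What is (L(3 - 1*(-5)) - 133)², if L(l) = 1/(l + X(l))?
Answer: 225450225/12769 ≈ 17656.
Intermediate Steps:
X(q) = 1/(6 + q)
L(l) = 1/(l + 1/(6 + l))
(L(3 - 1*(-5)) - 133)² = ((6 + (3 - 1*(-5)))/(1 + (3 - 1*(-5))*(6 + (3 - 1*(-5)))) - 133)² = ((6 + (3 + 5))/(1 + (3 + 5)*(6 + (3 + 5))) - 133)² = ((6 + 8)/(1 + 8*(6 + 8)) - 133)² = (14/(1 + 8*14) - 133)² = (14/(1 + 112) - 133)² = (14/113 - 133)² = (-15015/113)² = 225450225/12769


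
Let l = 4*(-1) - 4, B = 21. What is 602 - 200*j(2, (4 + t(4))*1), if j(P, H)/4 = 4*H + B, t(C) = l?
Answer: -3398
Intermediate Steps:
l = -8 (l = -4 - 4 = -8)
t(C) = -8
j(P, H) = 84 + 16*H (j(P, H) = 4*(4*H + 21) = 4*(21 + 4*H) = 84 + 16*H)
602 - 200*j(2, (4 + t(4))*1) = 602 - 200*(84 + 16*((4 - 8)*1)) = 602 - 200*(84 + 16*(-4*1)) = 602 - 200*(84 + 16*(-4)) = 602 - 200*(84 - 64) = 602 - 200*20 = 602 - 4000 = -3398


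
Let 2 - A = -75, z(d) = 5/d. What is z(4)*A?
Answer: 385/4 ≈ 96.250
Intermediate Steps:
A = 77 (A = 2 - 1*(-75) = 2 + 75 = 77)
z(4)*A = (5/4)*77 = 385/4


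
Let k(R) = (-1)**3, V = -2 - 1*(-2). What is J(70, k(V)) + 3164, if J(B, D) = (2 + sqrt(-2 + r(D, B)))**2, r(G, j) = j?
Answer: 3236 + 8*sqrt(17) ≈ 3269.0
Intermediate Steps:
V = 0 (V = -2 + 2 = 0)
k(R) = -1
J(B, D) = (2 + sqrt(-2 + B))**2
J(70, k(V)) + 3164 = (2 + sqrt(-2 + 70))**2 + 3164 = (2 + sqrt(68))**2 + 3164 = (2 + 2*sqrt(17))**2 + 3164 = 3164 + (2 + 2*sqrt(17))**2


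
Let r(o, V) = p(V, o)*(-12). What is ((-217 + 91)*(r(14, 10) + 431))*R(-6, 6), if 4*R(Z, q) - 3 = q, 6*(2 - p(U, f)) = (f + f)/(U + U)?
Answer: -1161783/10 ≈ -1.1618e+5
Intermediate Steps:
p(U, f) = 2 - f/(6*U) (p(U, f) = 2 - (f + f)/(6*(U + U)) = 2 - 2*f/(6*(2*U)) = 2 - 2*f*1/(2*U)/6 = 2 - f/(6*U))
R(Z, q) = 3/4 + q/4
r(o, V) = -24 + 2*o/V (r(o, V) = (2 - o/(6*V))*(-12) = -24 + 2*o/V)
((-217 + 91)*(r(14, 10) + 431))*R(-6, 6) = ((-217 + 91)*((-24 + 2*14/10) + 431))*(3/4 + (1/4)*6) = (-126*((-24 + 2*14*(1/10)) + 431))*(3/4 + 3/2) = -126*((-24 + 14/5) + 431)*(9/4) = -126*(-106/5 + 431)*(9/4) = -126*2049/5*(9/4) = -258174/5*9/4 = -1161783/10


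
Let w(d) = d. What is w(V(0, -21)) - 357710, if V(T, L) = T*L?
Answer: -357710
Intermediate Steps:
V(T, L) = L*T
w(V(0, -21)) - 357710 = -21*0 - 357710 = 0 - 357710 = -357710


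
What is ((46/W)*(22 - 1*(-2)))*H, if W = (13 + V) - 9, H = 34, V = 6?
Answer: 18768/5 ≈ 3753.6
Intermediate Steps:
W = 10 (W = (13 + 6) - 9 = 19 - 9 = 10)
((46/W)*(22 - 1*(-2)))*H = ((46/10)*(22 - 1*(-2)))*34 = ((46*(1/10))*(22 + 2))*34 = ((23/5)*24)*34 = (552/5)*34 = 18768/5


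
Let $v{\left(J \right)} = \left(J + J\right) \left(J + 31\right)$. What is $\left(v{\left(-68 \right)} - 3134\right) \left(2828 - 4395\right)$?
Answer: $-2974166$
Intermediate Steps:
$v{\left(J \right)} = 2 J \left(31 + J\right)$
$\left(v{\left(-68 \right)} - 3134\right) \left(2828 - 4395\right) = \left(2 \left(-68\right) \left(31 - 68\right) - 3134\right) \left(2828 - 4395\right) = \left(2 \left(-68\right) \left(-37\right) - 3134\right) \left(-1567\right) = \left(5032 - 3134\right) \left(-1567\right) = 1898 \left(-1567\right) = -2974166$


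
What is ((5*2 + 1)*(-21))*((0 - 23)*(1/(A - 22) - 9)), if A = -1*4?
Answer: -1248555/26 ≈ -48021.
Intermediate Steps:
A = -4
((5*2 + 1)*(-21))*((0 - 23)*(1/(A - 22) - 9)) = ((5*2 + 1)*(-21))*((0 - 23)*(1/(-4 - 22) - 9)) = ((10 + 1)*(-21))*(-23*(1/(-26) - 9)) = (11*(-21))*(-23*(-1/26 - 9)) = -(-5313)*(-235)/26 = -231*5405/26 = -1248555/26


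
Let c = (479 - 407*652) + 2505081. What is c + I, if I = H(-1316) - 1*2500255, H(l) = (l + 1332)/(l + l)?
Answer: -85559413/329 ≈ -2.6006e+5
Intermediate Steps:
H(l) = (1332 + l)/(2*l) (H(l) = (1332 + l)/((2*l)) = (1332 + l)*(1/(2*l)) = (1332 + l)/(2*l))
I = -822583897/329 (I = (½)*(1332 - 1316)/(-1316) - 1*2500255 = (½)*(-1/1316)*16 - 2500255 = -2/329 - 2500255 = -822583897/329 ≈ -2.5003e+6)
c = 2240196 (c = (479 - 265364) + 2505081 = -264885 + 2505081 = 2240196)
c + I = 2240196 - 822583897/329 = -85559413/329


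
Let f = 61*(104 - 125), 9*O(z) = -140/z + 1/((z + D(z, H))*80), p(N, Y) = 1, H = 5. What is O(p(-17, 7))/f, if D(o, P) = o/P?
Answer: 13439/1106784 ≈ 0.012142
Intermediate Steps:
O(z) = -13439/(864*z) (O(z) = (-140/z + 1/((z + z/5)*80))/9 = (-140/z + (1/80)/(z + z*(⅕)))/9 = (-140/z + (1/80)/(z + z/5))/9 = (-140/z + (1/80)/(6*z/5))/9 = (-140/z + (5/(6*z))*(1/80))/9 = (-140/z + 1/(96*z))/9 = (-13439/(96*z))/9 = -13439/(864*z))
f = -1281 (f = 61*(-21) = -1281)
O(p(-17, 7))/f = -13439/864/1/(-1281) = -13439/864*1*(-1/1281) = -13439/864*(-1/1281) = 13439/1106784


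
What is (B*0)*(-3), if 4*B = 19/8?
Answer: 0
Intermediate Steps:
B = 19/32 (B = (19/8)/4 = (19*(1/8))/4 = (1/4)*(19/8) = 19/32 ≈ 0.59375)
(B*0)*(-3) = ((19/32)*0)*(-3) = 0*(-3) = 0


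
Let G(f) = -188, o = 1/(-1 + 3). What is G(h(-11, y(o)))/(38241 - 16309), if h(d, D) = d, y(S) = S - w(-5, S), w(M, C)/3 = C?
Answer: -47/5483 ≈ -0.0085720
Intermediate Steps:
o = ½ (o = 1/2 = ½ ≈ 0.50000)
w(M, C) = 3*C
y(S) = -2*S (y(S) = S - 3*S = -2*S)
G(h(-11, y(o)))/(38241 - 16309) = -188/(38241 - 16309) = -188/21932 = -188*1/21932 = -47/5483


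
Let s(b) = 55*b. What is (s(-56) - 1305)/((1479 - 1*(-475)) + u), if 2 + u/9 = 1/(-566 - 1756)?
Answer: -1131330/499487 ≈ -2.2650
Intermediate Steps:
u = -4645/258 (u = -18 + 9/(-566 - 1756) = -18 + 9/(-2322) = -18 + 9*(-1/2322) = -18 - 1/258 = -4645/258 ≈ -18.004)
(s(-56) - 1305)/((1479 - 1*(-475)) + u) = (55*(-56) - 1305)/((1479 - 1*(-475)) - 4645/258) = (-3080 - 1305)/((1479 + 475) - 4645/258) = -4385/(1954 - 4645/258) = -4385/499487/258 = -4385*258/499487 = -1131330/499487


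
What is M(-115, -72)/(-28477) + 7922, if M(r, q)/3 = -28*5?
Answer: 225595214/28477 ≈ 7922.0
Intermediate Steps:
M(r, q) = -420 (M(r, q) = 3*(-28*5) = 3*(-140) = -420)
M(-115, -72)/(-28477) + 7922 = -420/(-28477) + 7922 = -420*(-1/28477) + 7922 = 420/28477 + 7922 = 225595214/28477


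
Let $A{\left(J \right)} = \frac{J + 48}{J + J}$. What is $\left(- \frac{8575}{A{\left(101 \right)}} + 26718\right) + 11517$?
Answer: $\frac{3964865}{149} \approx 26610.0$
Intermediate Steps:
$A{\left(J \right)} = \frac{48 + J}{2 J}$
$\left(- \frac{8575}{A{\left(101 \right)}} + 26718\right) + 11517 = \left(- \frac{8575}{\frac{1}{2} \cdot \frac{1}{101} \left(48 + 101\right)} + 26718\right) + 11517 = \left(- \frac{8575}{\frac{1}{2} \cdot \frac{1}{101} \cdot 149} + 26718\right) + 11517 = \left(- \frac{8575}{\frac{149}{202}} + 26718\right) + 11517 = \left(\left(-8575\right) \frac{202}{149} + 26718\right) + 11517 = \left(- \frac{1732150}{149} + 26718\right) + 11517 = \frac{2248832}{149} + 11517 = \frac{3964865}{149}$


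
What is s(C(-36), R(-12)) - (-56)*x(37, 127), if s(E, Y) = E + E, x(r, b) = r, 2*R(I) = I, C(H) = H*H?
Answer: 4664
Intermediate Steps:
C(H) = H²
R(I) = I/2
s(E, Y) = 2*E
s(C(-36), R(-12)) - (-56)*x(37, 127) = 2*(-36)² - (-56)*37 = 2*1296 - 1*(-2072) = 2592 + 2072 = 4664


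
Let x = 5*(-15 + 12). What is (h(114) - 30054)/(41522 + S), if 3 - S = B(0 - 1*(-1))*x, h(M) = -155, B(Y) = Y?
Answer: -30209/41540 ≈ -0.72723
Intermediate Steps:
x = -15 (x = 5*(-3) = -15)
S = 18 (S = 3 - (0 - 1*(-1))*(-15) = 3 - (0 + 1)*(-15) = 3 - (-15) = 3 - 1*(-15) = 3 + 15 = 18)
(h(114) - 30054)/(41522 + S) = (-155 - 30054)/(41522 + 18) = -30209/41540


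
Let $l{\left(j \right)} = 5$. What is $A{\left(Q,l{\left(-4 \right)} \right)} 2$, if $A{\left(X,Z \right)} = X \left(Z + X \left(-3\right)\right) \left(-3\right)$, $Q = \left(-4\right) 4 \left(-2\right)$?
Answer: $17472$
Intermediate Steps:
$Q = 32$ ($Q = \left(-16\right) \left(-2\right) = 32$)
$A{\left(X,Z \right)} = - 3 X \left(Z - 3 X\right)$ ($A{\left(X,Z \right)} = X \left(Z - 3 X\right) \left(-3\right) = - 3 X \left(Z - 3 X\right)$)
$A{\left(Q,l{\left(-4 \right)} \right)} 2 = 3 \cdot 32 \left(\left(-1\right) 5 + 3 \cdot 32\right) 2 = 3 \cdot 32 \left(-5 + 96\right) 2 = 3 \cdot 32 \cdot 91 \cdot 2 = 8736 \cdot 2 = 17472$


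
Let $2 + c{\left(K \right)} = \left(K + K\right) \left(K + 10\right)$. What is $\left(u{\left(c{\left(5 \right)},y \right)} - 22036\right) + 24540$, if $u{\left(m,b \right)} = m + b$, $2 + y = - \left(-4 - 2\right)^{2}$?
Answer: $2614$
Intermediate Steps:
$c{\left(K \right)} = -2 + 2 K \left(10 + K\right)$ ($c{\left(K \right)} = -2 + \left(K + K\right) \left(K + 10\right) = -2 + 2 K \left(10 + K\right)$)
$y = -38$ ($y = -2 - \left(-4 - 2\right)^{2} = -2 - \left(-6\right)^{2} = -2 - 36 = -38$)
$u{\left(m,b \right)} = b + m$
$\left(u{\left(c{\left(5 \right)},y \right)} - 22036\right) + 24540 = \left(\left(-38 + \left(-2 + 2 \cdot 5^{2} + 20 \cdot 5\right)\right) - 22036\right) + 24540 = \left(\left(-38 + \left(-2 + 2 \cdot 25 + 100\right)\right) - 22036\right) + 24540 = \left(\left(-38 + \left(-2 + 50 + 100\right)\right) - 22036\right) + 24540 = \left(\left(-38 + 148\right) - 22036\right) + 24540 = \left(110 - 22036\right) + 24540 = -21926 + 24540 = 2614$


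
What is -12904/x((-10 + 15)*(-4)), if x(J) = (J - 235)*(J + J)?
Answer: -1613/1275 ≈ -1.2651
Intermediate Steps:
x(J) = 2*J*(-235 + J) (x(J) = (-235 + J)*(2*J) = 2*J*(-235 + J))
-12904/x((-10 + 15)*(-4)) = -12904*(-1/(8*(-235 + (-10 + 15)*(-4))*(-10 + 15))) = -12904*(-1/(40*(-235 + 5*(-4)))) = -12904*(-1/(40*(-235 - 20))) = -12904/(2*(-20)*(-255)) = -12904/10200 = -12904*1/10200 = -1613/1275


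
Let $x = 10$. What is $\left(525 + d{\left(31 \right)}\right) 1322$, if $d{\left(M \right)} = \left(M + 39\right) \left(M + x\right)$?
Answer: $4488190$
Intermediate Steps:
$d{\left(M \right)} = \left(10 + M\right) \left(39 + M\right)$ ($d{\left(M \right)} = \left(M + 39\right) \left(M + 10\right) = \left(39 + M\right) \left(10 + M\right) = \left(10 + M\right) \left(39 + M\right)$)
$\left(525 + d{\left(31 \right)}\right) 1322 = \left(525 + \left(390 + 31^{2} + 49 \cdot 31\right)\right) 1322 = \left(525 + \left(390 + 961 + 1519\right)\right) 1322 = \left(525 + 2870\right) 1322 = 3395 \cdot 1322 = 4488190$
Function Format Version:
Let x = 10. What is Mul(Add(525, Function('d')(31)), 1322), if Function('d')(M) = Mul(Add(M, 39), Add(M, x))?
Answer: 4488190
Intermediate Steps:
Function('d')(M) = Mul(Add(10, M), Add(39, M)) (Function('d')(M) = Mul(Add(M, 39), Add(M, 10)) = Mul(Add(39, M), Add(10, M)) = Mul(Add(10, M), Add(39, M)))
Mul(Add(525, Function('d')(31)), 1322) = Mul(Add(525, Add(390, Pow(31, 2), Mul(49, 31))), 1322) = Mul(Add(525, Add(390, 961, 1519)), 1322) = Mul(Add(525, 2870), 1322) = Mul(3395, 1322) = 4488190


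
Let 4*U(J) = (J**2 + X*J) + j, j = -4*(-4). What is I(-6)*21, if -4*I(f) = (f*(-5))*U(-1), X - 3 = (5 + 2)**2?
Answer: 11025/8 ≈ 1378.1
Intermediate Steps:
j = 16
X = 52 (X = 3 + (5 + 2)**2 = 3 + 7**2 = 3 + 49 = 52)
U(J) = 4 + 13*J + J**2/4 (U(J) = ((J**2 + 52*J) + 16)/4 = (16 + J**2 + 52*J)/4 = 4 + 13*J + J**2/4)
I(f) = -175*f/16 (I(f) = -f*(-5)*(4 + 13*(-1) + (1/4)*(-1)**2)/4 = -(-5*f)*(4 - 13 + (1/4)*1)/4 = -(-5*f)*(4 - 13 + 1/4)/4 = -(-5*f)*(-35)/(4*4) = -175*f/16)
I(-6)*21 = -175/16*(-6)*21 = (525/8)*21 = 11025/8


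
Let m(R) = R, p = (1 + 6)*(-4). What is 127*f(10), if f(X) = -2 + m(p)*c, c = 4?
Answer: -14478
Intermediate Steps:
p = -28 (p = 7*(-4) = -28)
f(X) = -114 (f(X) = -2 - 28*4 = -2 - 112 = -114)
127*f(10) = 127*(-114) = -14478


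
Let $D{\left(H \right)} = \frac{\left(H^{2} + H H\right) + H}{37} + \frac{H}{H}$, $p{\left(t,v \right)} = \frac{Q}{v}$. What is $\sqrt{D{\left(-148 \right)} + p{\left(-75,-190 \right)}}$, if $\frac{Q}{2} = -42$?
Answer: $\frac{\sqrt{10662515}}{95} \approx 34.372$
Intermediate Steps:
$Q = -84$ ($Q = 2 \left(-42\right) = -84$)
$p{\left(t,v \right)} = - \frac{84}{v}$
$D{\left(H \right)} = 1 + \frac{H}{37} + \frac{2 H^{2}}{37}$ ($D{\left(H \right)} = \left(\left(H^{2} + H^{2}\right) + H\right) \frac{1}{37} + 1 = \left(2 H^{2} + H\right) \frac{1}{37} + 1 = \left(H + 2 H^{2}\right) \frac{1}{37} + 1 = \left(\frac{H}{37} + \frac{2 H^{2}}{37}\right) + 1 = 1 + \frac{H}{37} + \frac{2 H^{2}}{37}$)
$\sqrt{D{\left(-148 \right)} + p{\left(-75,-190 \right)}} = \sqrt{\left(1 + \frac{1}{37} \left(-148\right) + \frac{2 \left(-148\right)^{2}}{37}\right) - \frac{84}{-190}} = \sqrt{\left(1 - 4 + \frac{2}{37} \cdot 21904\right) - - \frac{42}{95}} = \sqrt{\left(1 - 4 + 1184\right) + \frac{42}{95}} = \sqrt{1181 + \frac{42}{95}} = \sqrt{\frac{112237}{95}} = \frac{\sqrt{10662515}}{95}$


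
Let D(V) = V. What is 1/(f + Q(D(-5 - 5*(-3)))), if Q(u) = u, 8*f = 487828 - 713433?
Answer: -8/225525 ≈ -3.5473e-5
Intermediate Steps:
f = -225605/8 (f = (487828 - 713433)/8 = (1/8)*(-225605) = -225605/8 ≈ -28201.)
1/(f + Q(D(-5 - 5*(-3)))) = 1/(-225605/8 + (-5 - 5*(-3))) = 1/(-225605/8 + (-5 + 15)) = 1/(-225605/8 + 10) = 1/(-225525/8) = -8/225525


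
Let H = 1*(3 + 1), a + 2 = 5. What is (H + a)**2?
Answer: 49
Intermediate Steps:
a = 3 (a = -2 + 5 = 3)
H = 4 (H = 1*4 = 4)
(H + a)**2 = (4 + 3)**2 = 7**2 = 49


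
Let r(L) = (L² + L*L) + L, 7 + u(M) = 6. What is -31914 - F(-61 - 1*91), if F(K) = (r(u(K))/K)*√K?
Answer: -31914 + I*√38/76 ≈ -31914.0 + 0.081111*I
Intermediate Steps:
u(M) = -1 (u(M) = -7 + 6 = -1)
r(L) = L + 2*L² (r(L) = (L² + L²) + L = 2*L² + L = L + 2*L²)
F(K) = K^(-½) (F(K) = ((-(1 + 2*(-1)))/K)*√K = ((-(1 - 2))/K)*√K = ((-1*(-1))/K)*√K = (1/K)*√K = √K/K = K^(-½))
-31914 - F(-61 - 1*91) = -31914 - 1/√(-61 - 1*91) = -31914 - 1/√(-61 - 91) = -31914 - 1/√(-152) = -31914 - (-1)*I*√38/76 = -31914 + I*√38/76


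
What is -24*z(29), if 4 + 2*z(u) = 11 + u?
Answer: -432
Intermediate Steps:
z(u) = 7/2 + u/2 (z(u) = -2 + (11 + u)/2 = -2 + (11/2 + u/2) = 7/2 + u/2)
-24*z(29) = -24*(7/2 + (½)*29) = -24*(7/2 + 29/2) = -24*18 = -432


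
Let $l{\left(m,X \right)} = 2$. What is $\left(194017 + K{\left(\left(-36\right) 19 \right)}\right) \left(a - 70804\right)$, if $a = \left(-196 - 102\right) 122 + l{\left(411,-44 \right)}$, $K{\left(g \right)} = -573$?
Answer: $-20729072152$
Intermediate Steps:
$a = -36354$ ($a = \left(-196 - 102\right) 122 + 2 = \left(-298\right) 122 + 2 = -36356 + 2 = -36354$)
$\left(194017 + K{\left(\left(-36\right) 19 \right)}\right) \left(a - 70804\right) = \left(194017 - 573\right) \left(-36354 - 70804\right) = 193444 \left(-107158\right) = -20729072152$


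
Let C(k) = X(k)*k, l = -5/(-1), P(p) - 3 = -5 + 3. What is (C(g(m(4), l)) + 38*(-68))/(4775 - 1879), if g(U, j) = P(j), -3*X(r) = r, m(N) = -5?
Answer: -7753/8688 ≈ -0.89238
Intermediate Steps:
P(p) = 1 (P(p) = 3 + (-5 + 3) = 3 - 2 = 1)
X(r) = -r/3
l = 5 (l = -5*(-1) = 5)
g(U, j) = 1
C(k) = -k²/3 (C(k) = (-k/3)*k = -k²/3)
(C(g(m(4), l)) + 38*(-68))/(4775 - 1879) = (-⅓*1² + 38*(-68))/(4775 - 1879) = (-⅓*1 - 2584)/2896 = (-⅓ - 2584)*(1/2896) = -7753/3*1/2896 = -7753/8688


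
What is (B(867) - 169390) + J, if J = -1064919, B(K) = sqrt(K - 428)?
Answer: -1234309 + sqrt(439) ≈ -1.2343e+6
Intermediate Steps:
B(K) = sqrt(-428 + K)
(B(867) - 169390) + J = (sqrt(-428 + 867) - 169390) - 1064919 = (sqrt(439) - 169390) - 1064919 = (-169390 + sqrt(439)) - 1064919 = -1234309 + sqrt(439)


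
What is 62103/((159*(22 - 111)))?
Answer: -20701/4717 ≈ -4.3886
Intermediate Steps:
62103/((159*(22 - 111))) = 62103/((159*(-89))) = 62103/(-14151) = 62103*(-1/14151) = -20701/4717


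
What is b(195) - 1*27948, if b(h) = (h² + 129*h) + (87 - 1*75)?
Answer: 35244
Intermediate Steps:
b(h) = 12 + h² + 129*h (b(h) = (h² + 129*h) + (87 - 75) = (h² + 129*h) + 12 = 12 + h² + 129*h)
b(195) - 1*27948 = (12 + 195² + 129*195) - 1*27948 = (12 + 38025 + 25155) - 27948 = 63192 - 27948 = 35244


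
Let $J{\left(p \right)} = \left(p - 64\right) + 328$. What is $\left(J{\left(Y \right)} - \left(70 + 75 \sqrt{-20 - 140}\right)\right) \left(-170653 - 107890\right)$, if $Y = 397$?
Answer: $-164618913 + 83562900 i \sqrt{10} \approx -1.6462 \cdot 10^{8} + 2.6425 \cdot 10^{8} i$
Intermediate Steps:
$J{\left(p \right)} = 264 + p$ ($J{\left(p \right)} = \left(-64 + p\right) + 328 = 264 + p$)
$\left(J{\left(Y \right)} - \left(70 + 75 \sqrt{-20 - 140}\right)\right) \left(-170653 - 107890\right) = \left(\left(264 + 397\right) - \left(70 + 75 \sqrt{-20 - 140}\right)\right) \left(-170653 - 107890\right) = \left(661 - \left(70 + 75 \sqrt{-160}\right)\right) \left(-278543\right) = \left(661 - \left(70 + 75 \cdot 4 i \sqrt{10}\right)\right) \left(-278543\right) = \left(661 - \left(70 + 300 i \sqrt{10}\right)\right) \left(-278543\right) = \left(591 - 300 i \sqrt{10}\right) \left(-278543\right) = -164618913 + 83562900 i \sqrt{10}$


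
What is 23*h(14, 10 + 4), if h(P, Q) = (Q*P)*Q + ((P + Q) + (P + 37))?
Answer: 64929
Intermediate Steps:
h(P, Q) = 37 + Q + 2*P + P*Q**2 (h(P, Q) = (P*Q)*Q + ((P + Q) + (37 + P)) = P*Q**2 + (37 + Q + 2*P) = 37 + Q + 2*P + P*Q**2)
23*h(14, 10 + 4) = 23*(37 + (10 + 4) + 2*14 + 14*(10 + 4)**2) = 23*(37 + 14 + 28 + 14*14**2) = 23*(37 + 14 + 28 + 14*196) = 23*(37 + 14 + 28 + 2744) = 23*2823 = 64929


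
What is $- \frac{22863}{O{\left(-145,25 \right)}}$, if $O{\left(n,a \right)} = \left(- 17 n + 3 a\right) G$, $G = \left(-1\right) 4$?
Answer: $\frac{22863}{10160} \approx 2.2503$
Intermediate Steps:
$G = -4$
$O{\left(n,a \right)} = - 12 a + 68 n$ ($O{\left(n,a \right)} = \left(- 17 n + 3 a\right) \left(-4\right) = - 12 a + 68 n$)
$- \frac{22863}{O{\left(-145,25 \right)}} = - \frac{22863}{\left(-12\right) 25 + 68 \left(-145\right)} = - \frac{22863}{-300 - 9860} = - \frac{22863}{-10160} = \left(-22863\right) \left(- \frac{1}{10160}\right) = \frac{22863}{10160}$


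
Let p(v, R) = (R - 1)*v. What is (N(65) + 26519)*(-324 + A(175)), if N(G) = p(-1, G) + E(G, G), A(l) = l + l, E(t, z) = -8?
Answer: 687622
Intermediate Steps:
A(l) = 2*l
p(v, R) = v*(-1 + R) (p(v, R) = (-1 + R)*v = v*(-1 + R))
N(G) = -7 - G (N(G) = -(-1 + G) - 8 = (1 - G) - 8 = -7 - G)
(N(65) + 26519)*(-324 + A(175)) = ((-7 - 1*65) + 26519)*(-324 + 2*175) = ((-7 - 65) + 26519)*(-324 + 350) = (-72 + 26519)*26 = 26447*26 = 687622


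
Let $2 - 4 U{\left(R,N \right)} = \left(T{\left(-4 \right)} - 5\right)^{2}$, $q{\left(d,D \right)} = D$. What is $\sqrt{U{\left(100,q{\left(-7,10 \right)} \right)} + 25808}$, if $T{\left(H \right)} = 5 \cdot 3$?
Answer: $\frac{\sqrt{103134}}{2} \approx 160.57$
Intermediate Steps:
$T{\left(H \right)} = 15$
$U{\left(R,N \right)} = - \frac{49}{2}$ ($U{\left(R,N \right)} = \frac{1}{2} - \frac{\left(15 - 5\right)^{2}}{4} = \frac{1}{2} - \frac{10^{2}}{4} = \frac{1}{2} - 25 = - \frac{49}{2}$)
$\sqrt{U{\left(100,q{\left(-7,10 \right)} \right)} + 25808} = \sqrt{- \frac{49}{2} + 25808} = \sqrt{\frac{51567}{2}} = \frac{\sqrt{103134}}{2}$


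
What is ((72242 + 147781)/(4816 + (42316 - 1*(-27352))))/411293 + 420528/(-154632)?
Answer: -59642292617075/21931075572524 ≈ -2.7195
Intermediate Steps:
((72242 + 147781)/(4816 + (42316 - 1*(-27352))))/411293 + 420528/(-154632) = (220023/(4816 + (42316 + 27352)))*(1/411293) + 420528*(-1/154632) = (220023/(4816 + 69668))*(1/411293) - 17522/6443 = (220023/74484)*(1/411293) - 17522/6443 = (220023*(1/74484))*(1/411293) - 17522/6443 = (24447/8276)*(1/411293) - 17522/6443 = 24447/3403860868 - 17522/6443 = -59642292617075/21931075572524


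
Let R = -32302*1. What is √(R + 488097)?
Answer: √455795 ≈ 675.13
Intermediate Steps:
R = -32302
√(R + 488097) = √(-32302 + 488097) = √455795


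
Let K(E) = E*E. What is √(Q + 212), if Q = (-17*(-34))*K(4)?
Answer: 2*√2365 ≈ 97.263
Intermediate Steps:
K(E) = E²
Q = 9248 (Q = -17*(-34)*4² = 578*16 = 9248)
√(Q + 212) = √(9248 + 212) = √9460 = 2*√2365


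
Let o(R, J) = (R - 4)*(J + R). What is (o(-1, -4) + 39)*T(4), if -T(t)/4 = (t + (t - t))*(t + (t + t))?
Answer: -12288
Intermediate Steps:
o(R, J) = (-4 + R)*(J + R)
T(t) = -12*t² (T(t) = -4*(t + (t - t))*(t + (t + t)) = -4*(t + 0)*(t + 2*t) = -4*t*3*t = -12*t²)
(o(-1, -4) + 39)*T(4) = (((-1)² - 4*(-4) - 4*(-1) - 4*(-1)) + 39)*(-12*4²) = ((1 + 16 + 4 + 4) + 39)*(-12*16) = (25 + 39)*(-192) = 64*(-192) = -12288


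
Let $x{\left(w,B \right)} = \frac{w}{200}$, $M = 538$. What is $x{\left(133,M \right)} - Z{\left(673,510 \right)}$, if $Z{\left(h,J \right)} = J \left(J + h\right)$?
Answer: $- \frac{120665867}{200} \approx -6.0333 \cdot 10^{5}$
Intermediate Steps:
$x{\left(w,B \right)} = \frac{w}{200}$ ($x{\left(w,B \right)} = w \frac{1}{200} = \frac{w}{200}$)
$x{\left(133,M \right)} - Z{\left(673,510 \right)} = \frac{1}{200} \cdot 133 - 510 \left(510 + 673\right) = \frac{133}{200} - 510 \cdot 1183 = \frac{133}{200} - 603330 = - \frac{120665867}{200}$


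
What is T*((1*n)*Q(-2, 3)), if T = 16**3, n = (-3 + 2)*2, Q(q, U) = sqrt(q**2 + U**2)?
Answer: -8192*sqrt(13) ≈ -29537.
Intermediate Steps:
Q(q, U) = sqrt(U**2 + q**2)
n = -2 (n = -1*2 = -2)
T = 4096
T*((1*n)*Q(-2, 3)) = 4096*((1*(-2))*sqrt(3**2 + (-2)**2)) = 4096*(-2*sqrt(9 + 4)) = 4096*(-2*sqrt(13)) = -8192*sqrt(13)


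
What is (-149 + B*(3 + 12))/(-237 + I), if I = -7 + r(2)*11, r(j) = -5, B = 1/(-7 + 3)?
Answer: 47/92 ≈ 0.51087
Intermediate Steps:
B = -¼ (B = 1/(-4) = -¼ ≈ -0.25000)
I = -62 (I = -7 - 5*11 = -7 - 55 = -62)
(-149 + B*(3 + 12))/(-237 + I) = (-149 - (3 + 12)/4)/(-237 - 62) = (-149 - ¼*15)/(-299) = (-149 - 15/4)*(-1/299) = -611/4*(-1/299) = 47/92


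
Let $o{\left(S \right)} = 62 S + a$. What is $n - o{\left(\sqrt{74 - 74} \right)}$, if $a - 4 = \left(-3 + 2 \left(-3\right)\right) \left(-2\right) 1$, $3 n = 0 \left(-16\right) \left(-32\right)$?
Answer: $-22$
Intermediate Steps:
$n = 0$ ($n = \frac{0 \left(-16\right) \left(-32\right)}{3} = \frac{0 \left(-32\right)}{3} = \frac{1}{3} \cdot 0 = 0$)
$a = 22$ ($a = 4 + \left(-3 + 2 \left(-3\right)\right) \left(-2\right) 1 = 4 + \left(-3 - 6\right) \left(-2\right) 1 = 4 + \left(-9\right) \left(-2\right) 1 = 4 + 18 \cdot 1 = 4 + 18 = 22$)
$o{\left(S \right)} = 22 + 62 S$ ($o{\left(S \right)} = 62 S + 22 = 22 + 62 S$)
$n - o{\left(\sqrt{74 - 74} \right)} = 0 - \left(22 + 62 \sqrt{74 - 74}\right) = 0 - \left(22 + 62 \sqrt{0}\right) = 0 - \left(22 + 62 \cdot 0\right) = 0 - \left(22 + 0\right) = 0 - 22 = -22$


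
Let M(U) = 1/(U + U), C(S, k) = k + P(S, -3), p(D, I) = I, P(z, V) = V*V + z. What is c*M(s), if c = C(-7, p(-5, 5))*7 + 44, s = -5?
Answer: -93/10 ≈ -9.3000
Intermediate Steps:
P(z, V) = z + V**2 (P(z, V) = V**2 + z = z + V**2)
C(S, k) = 9 + S + k (C(S, k) = k + (S + (-3)**2) = k + (S + 9) = k + (9 + S) = 9 + S + k)
M(U) = 1/(2*U)
c = 93 (c = (9 - 7 + 5)*7 + 44 = 7*7 + 44 = 49 + 44 = 93)
c*M(s) = 93*((1/2)/(-5)) = 93*((1/2)*(-1/5)) = 93*(-1/10) = -93/10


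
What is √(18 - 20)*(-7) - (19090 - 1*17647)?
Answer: -1443 - 7*I*√2 ≈ -1443.0 - 9.8995*I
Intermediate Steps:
√(18 - 20)*(-7) - (19090 - 1*17647) = √(-2)*(-7) - (19090 - 17647) = (I*√2)*(-7) - 1*1443 = -7*I*√2 - 1443 = -1443 - 7*I*√2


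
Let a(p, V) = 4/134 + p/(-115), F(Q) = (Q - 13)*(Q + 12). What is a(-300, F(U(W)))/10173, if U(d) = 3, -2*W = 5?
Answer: 4066/15676593 ≈ 0.00025937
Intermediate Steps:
W = -5/2 (W = -½*5 = -5/2 ≈ -2.5000)
F(Q) = (-13 + Q)*(12 + Q)
a(p, V) = 2/67 - p/115 (a(p, V) = 4*(1/134) + p*(-1/115) = 2/67 - p/115)
a(-300, F(U(W)))/10173 = (2/67 - 1/115*(-300))/10173 = (2/67 + 60/23)*(1/10173) = (4066/1541)*(1/10173) = 4066/15676593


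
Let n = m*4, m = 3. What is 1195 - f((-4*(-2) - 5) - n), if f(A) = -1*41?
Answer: 1236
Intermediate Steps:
n = 12 (n = 3*4 = 12)
f(A) = -41
1195 - f((-4*(-2) - 5) - n) = 1195 - 1*(-41) = 1195 + 41 = 1236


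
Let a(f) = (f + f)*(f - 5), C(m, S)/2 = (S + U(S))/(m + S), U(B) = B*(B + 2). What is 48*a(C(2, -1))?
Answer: 3456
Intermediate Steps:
U(B) = B*(2 + B)
C(m, S) = 2*(S + S*(2 + S))/(S + m) (C(m, S) = 2*((S + S*(2 + S))/(m + S)) = 2*((S + S*(2 + S))/(S + m)) = 2*(S + S*(2 + S))/(S + m))
a(f) = 2*f*(-5 + f) (a(f) = (2*f)*(-5 + f) = 2*f*(-5 + f))
48*a(C(2, -1)) = 48*(2*(2*(-1)*(3 - 1)/(-1 + 2))*(-5 + 2*(-1)*(3 - 1)/(-1 + 2))) = 48*(2*(2*(-1)*2/1)*(-5 + 2*(-1)*2/1)) = 48*(2*(2*(-1)*1*2)*(-5 + 2*(-1)*1*2)) = 48*(2*(-4)*(-5 - 4)) = 48*(2*(-4)*(-9)) = 48*72 = 3456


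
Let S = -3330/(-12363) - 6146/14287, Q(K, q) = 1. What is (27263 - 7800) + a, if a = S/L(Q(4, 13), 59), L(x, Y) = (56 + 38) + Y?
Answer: 1926652795427/98990541 ≈ 19463.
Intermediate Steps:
L(x, Y) = 94 + Y
S = -104056/646997 (S = -3330*(-1/12363) - 6146*1/14287 = 1110/4121 - 878/2041 = -104056/646997 ≈ -0.16083)
a = -104056/98990541 (a = -104056/(646997*(94 + 59)) = -104056/646997/153 = -104056/646997*1/153 = -104056/98990541 ≈ -0.0010512)
(27263 - 7800) + a = (27263 - 7800) - 104056/98990541 = 19463 - 104056/98990541 = 1926652795427/98990541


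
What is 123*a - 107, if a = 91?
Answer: 11086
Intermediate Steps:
123*a - 107 = 123*91 - 107 = 11193 - 107 = 11086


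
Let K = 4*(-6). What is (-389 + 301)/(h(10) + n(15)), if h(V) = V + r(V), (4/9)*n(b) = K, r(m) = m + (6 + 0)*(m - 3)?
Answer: -11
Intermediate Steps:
K = -24
r(m) = -18 + 7*m (r(m) = m + 6*(-3 + m) = m + (-18 + 6*m) = -18 + 7*m)
n(b) = -54 (n(b) = (9/4)*(-24) = -54)
h(V) = -18 + 8*V (h(V) = V + (-18 + 7*V) = -18 + 8*V)
(-389 + 301)/(h(10) + n(15)) = (-389 + 301)/((-18 + 8*10) - 54) = -88/((-18 + 80) - 54) = -88/(62 - 54) = -88/8 = -88*1/8 = -11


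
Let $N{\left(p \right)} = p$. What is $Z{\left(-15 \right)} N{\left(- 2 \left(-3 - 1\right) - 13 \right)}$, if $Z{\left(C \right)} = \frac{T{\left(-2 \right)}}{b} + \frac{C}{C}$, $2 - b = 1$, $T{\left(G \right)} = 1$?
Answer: $-10$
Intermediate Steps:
$b = 1$ ($b = 2 - 1 = 1$)
$Z{\left(C \right)} = 2$ ($Z{\left(C \right)} = 1 \cdot 1^{-1} + \frac{C}{C} = 1 \cdot 1 + 1 = 1 + 1 = 2$)
$Z{\left(-15 \right)} N{\left(- 2 \left(-3 - 1\right) - 13 \right)} = 2 \left(- 2 \left(-3 - 1\right) - 13\right) = 2 \left(\left(-2\right) \left(-4\right) - 13\right) = 2 \left(8 - 13\right) = 2 \left(-5\right) = -10$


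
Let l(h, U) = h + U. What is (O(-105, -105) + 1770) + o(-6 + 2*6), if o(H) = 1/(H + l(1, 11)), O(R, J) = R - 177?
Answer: 26785/18 ≈ 1488.1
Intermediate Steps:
O(R, J) = -177 + R
l(h, U) = U + h
o(H) = 1/(12 + H) (o(H) = 1/(H + (11 + 1)) = 1/(H + 12) = 1/(12 + H))
(O(-105, -105) + 1770) + o(-6 + 2*6) = ((-177 - 105) + 1770) + 1/(12 + (-6 + 2*6)) = (-282 + 1770) + 1/(12 + (-6 + 12)) = 1488 + 1/(12 + 6) = 1488 + 1/18 = 26785/18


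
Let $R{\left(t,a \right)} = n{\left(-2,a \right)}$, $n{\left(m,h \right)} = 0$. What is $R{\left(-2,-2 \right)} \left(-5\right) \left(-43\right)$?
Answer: $0$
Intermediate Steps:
$R{\left(t,a \right)} = 0$
$R{\left(-2,-2 \right)} \left(-5\right) \left(-43\right) = 0 \left(-5\right) \left(-43\right) = 0 \left(-43\right) = 0$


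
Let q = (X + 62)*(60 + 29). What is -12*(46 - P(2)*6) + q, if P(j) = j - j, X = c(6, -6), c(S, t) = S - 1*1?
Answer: 5411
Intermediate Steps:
c(S, t) = -1 + S (c(S, t) = S - 1 = -1 + S)
X = 5 (X = -1 + 6 = 5)
P(j) = 0
q = 5963 (q = (5 + 62)*(60 + 29) = 67*89 = 5963)
-12*(46 - P(2)*6) + q = -12*(46 - 0*6) + 5963 = -12*(46 - 1*0) + 5963 = -12*(46 + 0) + 5963 = -12*46 + 5963 = -552 + 5963 = 5411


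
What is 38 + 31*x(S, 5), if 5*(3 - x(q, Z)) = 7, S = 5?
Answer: 438/5 ≈ 87.600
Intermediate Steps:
x(q, Z) = 8/5 (x(q, Z) = 3 - ⅕*7 = 3 - 7/5 = 8/5)
38 + 31*x(S, 5) = 38 + 31*(8/5) = 38 + 248/5 = 438/5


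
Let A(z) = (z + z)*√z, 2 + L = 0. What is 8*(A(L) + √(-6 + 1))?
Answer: 8*I*(√5 - 4*√2) ≈ -27.366*I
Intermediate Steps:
L = -2 (L = -2 + 0 = -2)
A(z) = 2*z^(3/2) (A(z) = (2*z)*√z = 2*z^(3/2))
8*(A(L) + √(-6 + 1)) = 8*(2*(-2)^(3/2) + √(-6 + 1)) = 8*(2*(-2*I*√2) + √(-5)) = 8*(-4*I*√2 + I*√5) = 8*(I*√5 - 4*I*√2) = -32*I*√2 + 8*I*√5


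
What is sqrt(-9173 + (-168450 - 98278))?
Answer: I*sqrt(275901) ≈ 525.26*I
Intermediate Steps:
sqrt(-9173 + (-168450 - 98278)) = sqrt(-9173 - 266728) = sqrt(-275901) = I*sqrt(275901)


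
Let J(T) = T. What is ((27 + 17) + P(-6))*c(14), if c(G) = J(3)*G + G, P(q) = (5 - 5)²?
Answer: 2464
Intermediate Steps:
P(q) = 0 (P(q) = 0² = 0)
c(G) = 4*G (c(G) = 3*G + G = 4*G)
((27 + 17) + P(-6))*c(14) = ((27 + 17) + 0)*(4*14) = (44 + 0)*56 = 44*56 = 2464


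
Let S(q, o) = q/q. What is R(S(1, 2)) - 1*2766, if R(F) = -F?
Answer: -2767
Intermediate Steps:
S(q, o) = 1
R(F) = -F
R(S(1, 2)) - 1*2766 = -1*1 - 1*2766 = -1 - 2766 = -2767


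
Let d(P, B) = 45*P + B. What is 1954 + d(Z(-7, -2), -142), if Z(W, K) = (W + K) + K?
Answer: 1317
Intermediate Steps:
Z(W, K) = W + 2*K (Z(W, K) = (K + W) + K = W + 2*K)
d(P, B) = B + 45*P
1954 + d(Z(-7, -2), -142) = 1954 + (-142 + 45*(-7 + 2*(-2))) = 1954 + (-142 + 45*(-7 - 4)) = 1954 + (-142 + 45*(-11)) = 1954 + (-142 - 495) = 1954 - 637 = 1317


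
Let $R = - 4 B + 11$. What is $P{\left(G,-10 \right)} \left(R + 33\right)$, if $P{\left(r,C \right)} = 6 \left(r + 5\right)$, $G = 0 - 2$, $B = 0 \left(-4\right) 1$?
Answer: $792$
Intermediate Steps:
$B = 0$ ($B = 0 \cdot 1 = 0$)
$G = -2$ ($G = 0 - 2 = -2$)
$P{\left(r,C \right)} = 30 + 6 r$ ($P{\left(r,C \right)} = 6 \left(5 + r\right) = 30 + 6 r$)
$R = 11$ ($R = \left(-4\right) 0 + 11 = 0 + 11 = 11$)
$P{\left(G,-10 \right)} \left(R + 33\right) = \left(30 + 6 \left(-2\right)\right) \left(11 + 33\right) = \left(30 - 12\right) 44 = 18 \cdot 44 = 792$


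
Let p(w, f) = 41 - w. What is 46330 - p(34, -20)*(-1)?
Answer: 46337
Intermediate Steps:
46330 - p(34, -20)*(-1) = 46330 - (41 - 1*34)*(-1) = 46330 - (41 - 34)*(-1) = 46330 - 7*(-1) = 46330 - 1*(-7) = 46330 + 7 = 46337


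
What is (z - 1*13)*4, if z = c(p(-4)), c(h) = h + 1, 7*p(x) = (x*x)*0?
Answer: -48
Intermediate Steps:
p(x) = 0 (p(x) = ((x*x)*0)/7 = (x**2*0)/7 = (1/7)*0 = 0)
c(h) = 1 + h
z = 1 (z = 1 + 0 = 1)
(z - 1*13)*4 = (1 - 1*13)*4 = (1 - 13)*4 = -12*4 = -48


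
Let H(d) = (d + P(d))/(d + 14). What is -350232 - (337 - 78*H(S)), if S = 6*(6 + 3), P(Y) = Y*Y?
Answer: -5901758/17 ≈ -3.4716e+5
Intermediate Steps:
P(Y) = Y²
S = 54 (S = 6*9 = 54)
H(d) = (d + d²)/(14 + d) (H(d) = (d + d²)/(d + 14) = (d + d²)/(14 + d))
-350232 - (337 - 78*H(S)) = -350232 - (337 - 4212*(1 + 54)/(14 + 54)) = -350232 - (337 - 4212*55/68) = -350232 - (337 - 78*1485/34) = -350232 - (337 - 57915/17) = -350232 - 1*(-52186/17) = -350232 + 52186/17 = -5901758/17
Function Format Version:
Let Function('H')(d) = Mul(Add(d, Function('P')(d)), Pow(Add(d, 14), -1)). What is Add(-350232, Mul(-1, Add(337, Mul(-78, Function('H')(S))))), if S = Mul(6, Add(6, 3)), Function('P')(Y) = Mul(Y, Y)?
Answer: Rational(-5901758, 17) ≈ -3.4716e+5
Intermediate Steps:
Function('P')(Y) = Pow(Y, 2)
S = 54 (S = Mul(6, 9) = 54)
Function('H')(d) = Mul(Pow(Add(14, d), -1), Add(d, Pow(d, 2))) (Function('H')(d) = Mul(Add(d, Pow(d, 2)), Pow(Add(d, 14), -1)) = Mul(Add(d, Pow(d, 2)), Pow(Add(14, d), -1)) = Mul(Pow(Add(14, d), -1), Add(d, Pow(d, 2))))
Add(-350232, Mul(-1, Add(337, Mul(-78, Function('H')(S))))) = Add(-350232, Mul(-1, Add(337, Mul(-78, Mul(54, Pow(Add(14, 54), -1), Add(1, 54)))))) = Add(-350232, Mul(-1, Add(337, Mul(-78, Mul(54, Pow(68, -1), 55))))) = Add(-350232, Mul(-1, Add(337, Mul(-78, Mul(54, Rational(1, 68), 55))))) = Add(-350232, Mul(-1, Add(337, Mul(-78, Rational(1485, 34))))) = Add(-350232, Mul(-1, Add(337, Rational(-57915, 17)))) = Add(-350232, Mul(-1, Rational(-52186, 17))) = Add(-350232, Rational(52186, 17)) = Rational(-5901758, 17)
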